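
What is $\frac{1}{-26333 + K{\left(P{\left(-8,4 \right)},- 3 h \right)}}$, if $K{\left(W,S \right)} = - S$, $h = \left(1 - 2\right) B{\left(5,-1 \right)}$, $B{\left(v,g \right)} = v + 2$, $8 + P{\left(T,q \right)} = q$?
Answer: $- \frac{1}{26354} \approx -3.7945 \cdot 10^{-5}$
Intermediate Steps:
$P{\left(T,q \right)} = -8 + q$
$B{\left(v,g \right)} = 2 + v$
$h = -7$ ($h = \left(1 - 2\right) \left(2 + 5\right) = \left(-1\right) 7 = -7$)
$\frac{1}{-26333 + K{\left(P{\left(-8,4 \right)},- 3 h \right)}} = \frac{1}{-26333 - \left(-3\right) \left(-7\right)} = \frac{1}{-26333 - 21} = \frac{1}{-26354} = - \frac{1}{26354}$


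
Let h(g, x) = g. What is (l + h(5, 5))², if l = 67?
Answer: 5184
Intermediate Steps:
(l + h(5, 5))² = (67 + 5)² = 72² = 5184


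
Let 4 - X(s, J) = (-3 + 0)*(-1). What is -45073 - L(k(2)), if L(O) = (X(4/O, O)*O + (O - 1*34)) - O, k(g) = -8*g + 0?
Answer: -45023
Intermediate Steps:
X(s, J) = 1 (X(s, J) = 4 - (-3 + 0)*(-1) = 4 - (-3)*(-1) = 4 - 1*3 = 4 - 3 = 1)
k(g) = -8*g
L(O) = -34 + O (L(O) = (1*O + (O - 1*34)) - O = (O + (O - 34)) - O = (O + (-34 + O)) - O = (-34 + 2*O) - O = -34 + O)
-45073 - L(k(2)) = -45073 - (-34 - 8*2) = -45073 - (-34 - 16) = -45073 - 1*(-50) = -45073 + 50 = -45023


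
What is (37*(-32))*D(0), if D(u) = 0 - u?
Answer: 0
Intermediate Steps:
D(u) = -u
(37*(-32))*D(0) = (37*(-32))*(-1*0) = -1184*0 = 0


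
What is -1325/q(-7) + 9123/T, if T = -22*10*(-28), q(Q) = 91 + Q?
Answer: -37733/2640 ≈ -14.293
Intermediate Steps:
T = 6160 (T = -220*(-28) = 6160)
-1325/q(-7) + 9123/T = -1325/(91 - 7) + 9123/6160 = -1325/84 + 9123*(1/6160) = -1325*1/84 + 9123/6160 = -1325/84 + 9123/6160 = -37733/2640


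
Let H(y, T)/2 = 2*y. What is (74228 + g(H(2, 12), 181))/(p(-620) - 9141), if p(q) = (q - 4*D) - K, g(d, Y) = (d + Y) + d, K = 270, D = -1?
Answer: -74425/10027 ≈ -7.4225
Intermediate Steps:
H(y, T) = 4*y (H(y, T) = 2*(2*y) = 4*y)
g(d, Y) = Y + 2*d (g(d, Y) = (Y + d) + d = Y + 2*d)
p(q) = -266 + q (p(q) = (q - 4*(-1)) - 1*270 = (q + 4) - 270 = (4 + q) - 270 = -266 + q)
(74228 + g(H(2, 12), 181))/(p(-620) - 9141) = (74228 + (181 + 2*(4*2)))/((-266 - 620) - 9141) = (74228 + (181 + 2*8))/(-886 - 9141) = (74228 + (181 + 16))/(-10027) = (74228 + 197)*(-1/10027) = 74425*(-1/10027) = -74425/10027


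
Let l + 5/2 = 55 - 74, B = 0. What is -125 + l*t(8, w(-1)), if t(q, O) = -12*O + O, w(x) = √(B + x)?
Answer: -125 + 473*I/2 ≈ -125.0 + 236.5*I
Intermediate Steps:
w(x) = √x (w(x) = √(0 + x) = √x)
t(q, O) = -11*O
l = -43/2 (l = -5/2 + (55 - 74) = -5/2 - 19 = -43/2 ≈ -21.500)
-125 + l*t(8, w(-1)) = -125 - (-473)*√(-1)/2 = -125 - (-473)*I/2 = -125 + 473*I/2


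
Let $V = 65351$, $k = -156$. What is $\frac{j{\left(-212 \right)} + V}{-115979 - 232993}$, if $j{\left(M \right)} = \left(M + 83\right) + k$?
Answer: $- \frac{32533}{174486} \approx -0.18645$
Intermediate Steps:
$j{\left(M \right)} = -73 + M$ ($j{\left(M \right)} = \left(M + 83\right) - 156 = \left(83 + M\right) - 156 = -73 + M$)
$\frac{j{\left(-212 \right)} + V}{-115979 - 232993} = \frac{\left(-73 - 212\right) + 65351}{-115979 - 232993} = \frac{-285 + 65351}{-348972} = 65066 \left(- \frac{1}{348972}\right) = - \frac{32533}{174486}$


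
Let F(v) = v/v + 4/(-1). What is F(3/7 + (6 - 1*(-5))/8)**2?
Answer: 9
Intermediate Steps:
F(v) = -3 (F(v) = 1 + 4*(-1) = 1 - 4 = -3)
F(3/7 + (6 - 1*(-5))/8)**2 = (-3)**2 = 9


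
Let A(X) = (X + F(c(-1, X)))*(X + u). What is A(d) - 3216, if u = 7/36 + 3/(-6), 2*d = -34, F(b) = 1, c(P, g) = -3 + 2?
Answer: -26452/9 ≈ -2939.1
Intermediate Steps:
c(P, g) = -1
d = -17 (d = (½)*(-34) = -17)
u = -11/36 (u = 7*(1/36) + 3*(-⅙) = 7/36 - ½ = -11/36 ≈ -0.30556)
A(X) = (1 + X)*(-11/36 + X) (A(X) = (X + 1)*(X - 11/36) = (1 + X)*(-11/36 + X))
A(d) - 3216 = (-11/36 + (-17)² + (25/36)*(-17)) - 3216 = (-11/36 + 289 - 425/36) - 3216 = 2492/9 - 3216 = -26452/9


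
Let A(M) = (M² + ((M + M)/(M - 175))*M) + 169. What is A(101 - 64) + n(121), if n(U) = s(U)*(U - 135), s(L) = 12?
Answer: 93161/69 ≈ 1350.2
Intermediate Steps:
n(U) = -1620 + 12*U (n(U) = 12*(U - 135) = 12*(-135 + U) = -1620 + 12*U)
A(M) = 169 + M² + 2*M²/(-175 + M) (A(M) = (M² + ((2*M)/(-175 + M))*M) + 169 = (M² + (2*M/(-175 + M))*M) + 169 = (M² + 2*M²/(-175 + M)) + 169 = 169 + M² + 2*M²/(-175 + M))
A(101 - 64) + n(121) = (-29575 + (101 - 64)³ - 173*(101 - 64)² + 169*(101 - 64))/(-175 + (101 - 64)) + (-1620 + 12*121) = (-29575 + 37³ - 173*37² + 169*37)/(-175 + 37) + (-1620 + 1452) = (-29575 + 50653 - 173*1369 + 6253)/(-138) - 168 = -(-29575 + 50653 - 236837 + 6253)/138 - 168 = -1/138*(-209506) - 168 = 104753/69 - 168 = 93161/69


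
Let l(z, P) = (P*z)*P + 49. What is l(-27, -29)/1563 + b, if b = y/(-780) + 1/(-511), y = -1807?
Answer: -194589911/15973860 ≈ -12.182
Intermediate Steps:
l(z, P) = 49 + z*P² (l(z, P) = z*P² + 49 = 49 + z*P²)
b = 70969/30660 (b = -1807/(-780) + 1/(-511) = -1807*(-1/780) + 1*(-1/511) = 139/60 - 1/511 = 70969/30660 ≈ 2.3147)
l(-27, -29)/1563 + b = (49 - 27*(-29)²)/1563 + 70969/30660 = (49 - 27*841)*(1/1563) + 70969/30660 = (49 - 22707)*(1/1563) + 70969/30660 = -22658*1/1563 + 70969/30660 = -22658/1563 + 70969/30660 = -194589911/15973860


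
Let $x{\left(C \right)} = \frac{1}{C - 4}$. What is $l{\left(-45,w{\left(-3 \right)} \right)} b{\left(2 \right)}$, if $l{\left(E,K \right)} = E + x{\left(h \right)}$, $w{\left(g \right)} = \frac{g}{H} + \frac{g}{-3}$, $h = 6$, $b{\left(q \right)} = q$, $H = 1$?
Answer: $-89$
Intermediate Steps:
$x{\left(C \right)} = \frac{1}{-4 + C}$
$w{\left(g \right)} = \frac{2 g}{3}$ ($w{\left(g \right)} = \frac{g}{1} + \frac{g}{-3} = g 1 + g \left(- \frac{1}{3}\right) = g - \frac{g}{3} = \frac{2 g}{3}$)
$l{\left(E,K \right)} = \frac{1}{2} + E$ ($l{\left(E,K \right)} = E + \frac{1}{-4 + 6} = E + \frac{1}{2} = \frac{1}{2} + E$)
$l{\left(-45,w{\left(-3 \right)} \right)} b{\left(2 \right)} = \left(\frac{1}{2} - 45\right) 2 = \left(- \frac{89}{2}\right) 2 = -89$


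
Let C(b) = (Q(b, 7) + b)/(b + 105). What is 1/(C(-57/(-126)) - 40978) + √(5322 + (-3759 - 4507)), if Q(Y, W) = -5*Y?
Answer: -4429/181491638 + 8*I*√46 ≈ -2.4403e-5 + 54.259*I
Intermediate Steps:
C(b) = -4*b/(105 + b) (C(b) = (-5*b + b)/(b + 105) = (-4*b)/(105 + b) = -4*b/(105 + b))
1/(C(-57/(-126)) - 40978) + √(5322 + (-3759 - 4507)) = 1/(-4*(-57/(-126))/(105 - 57/(-126)) - 40978) + √(5322 + (-3759 - 4507)) = 1/(-4*(-57*(-1/126))/(105 - 57*(-1/126)) - 40978) + √(5322 - 8266) = 1/(-4*19/42/(105 + 19/42) - 40978) + √(-2944) = 1/(-4*19/42/4429/42 - 40978) + 8*I*√46 = 1/(-4*19/42*42/4429 - 40978) + 8*I*√46 = 1/(-76/4429 - 40978) + 8*I*√46 = 1/(-181491638/4429) + 8*I*√46 = -4429/181491638 + 8*I*√46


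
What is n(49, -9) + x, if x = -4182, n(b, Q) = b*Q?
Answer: -4623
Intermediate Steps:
n(b, Q) = Q*b
n(49, -9) + x = -9*49 - 4182 = -441 - 4182 = -4623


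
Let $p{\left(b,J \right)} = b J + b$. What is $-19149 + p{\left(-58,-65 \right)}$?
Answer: $-15437$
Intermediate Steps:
$p{\left(b,J \right)} = b + J b$ ($p{\left(b,J \right)} = J b + b = b + J b$)
$-19149 + p{\left(-58,-65 \right)} = -19149 - 58 \left(1 - 65\right) = -19149 - -3712 = -19149 + 3712 = -15437$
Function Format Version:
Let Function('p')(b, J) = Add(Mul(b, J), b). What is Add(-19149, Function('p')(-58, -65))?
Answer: -15437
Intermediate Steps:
Function('p')(b, J) = Add(b, Mul(J, b)) (Function('p')(b, J) = Add(Mul(J, b), b) = Add(b, Mul(J, b)))
Add(-19149, Function('p')(-58, -65)) = Add(-19149, Mul(-58, Add(1, -65))) = Add(-19149, Mul(-58, -64)) = Add(-19149, 3712) = -15437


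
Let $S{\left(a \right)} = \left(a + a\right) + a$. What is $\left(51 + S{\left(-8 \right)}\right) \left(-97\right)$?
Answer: $-2619$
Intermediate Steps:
$S{\left(a \right)} = 3 a$ ($S{\left(a \right)} = 2 a + a = 3 a$)
$\left(51 + S{\left(-8 \right)}\right) \left(-97\right) = \left(51 + 3 \left(-8\right)\right) \left(-97\right) = \left(51 - 24\right) \left(-97\right) = 27 \left(-97\right) = -2619$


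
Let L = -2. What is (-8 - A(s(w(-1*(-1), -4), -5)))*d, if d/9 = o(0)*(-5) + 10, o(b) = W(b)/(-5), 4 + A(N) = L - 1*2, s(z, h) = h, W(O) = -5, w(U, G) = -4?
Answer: 0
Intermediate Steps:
A(N) = -8 (A(N) = -4 + (-2 - 1*2) = -4 + (-2 - 2) = -4 - 4 = -8)
o(b) = 1 (o(b) = -5/(-5) = -5*(-⅕) = 1)
d = 45 (d = 9*(1*(-5) + 10) = 9*(-5 + 10) = 9*5 = 45)
(-8 - A(s(w(-1*(-1), -4), -5)))*d = (-8 - 1*(-8))*45 = (-8 + 8)*45 = 0*45 = 0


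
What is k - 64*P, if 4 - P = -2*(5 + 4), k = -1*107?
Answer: -1515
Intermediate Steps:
k = -107
P = 22 (P = 4 - (-2)*(5 + 4) = 4 - (-2)*9 = 4 - 1*(-18) = 4 + 18 = 22)
k - 64*P = -107 - 64*22 = -107 - 1408 = -1515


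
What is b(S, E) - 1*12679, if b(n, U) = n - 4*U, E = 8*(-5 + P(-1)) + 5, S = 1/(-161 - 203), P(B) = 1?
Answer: -4575845/364 ≈ -12571.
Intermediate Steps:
S = -1/364 (S = 1/(-364) = -1/364 ≈ -0.0027473)
E = -27 (E = 8*(-5 + 1) + 5 = 8*(-4) + 5 = -32 + 5 = -27)
b(S, E) - 1*12679 = (-1/364 - 4*(-27)) - 1*12679 = (-1/364 + 108) - 12679 = 39311/364 - 12679 = -4575845/364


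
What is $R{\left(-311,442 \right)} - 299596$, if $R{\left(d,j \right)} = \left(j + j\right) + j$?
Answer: $-298270$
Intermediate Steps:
$R{\left(d,j \right)} = 3 j$ ($R{\left(d,j \right)} = 2 j + j = 3 j$)
$R{\left(-311,442 \right)} - 299596 = 3 \cdot 442 - 299596 = 1326 - 299596 = -298270$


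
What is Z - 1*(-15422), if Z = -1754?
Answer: 13668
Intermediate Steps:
Z - 1*(-15422) = -1754 - 1*(-15422) = -1754 + 15422 = 13668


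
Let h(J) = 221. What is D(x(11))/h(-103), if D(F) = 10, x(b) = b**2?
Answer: 10/221 ≈ 0.045249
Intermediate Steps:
D(x(11))/h(-103) = 10/221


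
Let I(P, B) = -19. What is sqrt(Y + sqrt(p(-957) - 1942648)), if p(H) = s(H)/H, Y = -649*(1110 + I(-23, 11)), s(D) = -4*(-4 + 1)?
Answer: sqrt(-72052791899 + 638*I*sqrt(49421451101))/319 ≈ 0.82819 + 841.46*I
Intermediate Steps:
s(D) = 12 (s(D) = -4*(-3) = 12)
Y = -708059 (Y = -649*(1110 - 19) = -649*1091 = -708059)
p(H) = 12/H
sqrt(Y + sqrt(p(-957) - 1942648)) = sqrt(-708059 + sqrt(12/(-957) - 1942648)) = sqrt(-708059 + sqrt(12*(-1/957) - 1942648)) = sqrt(-708059 + sqrt(-4/319 - 1942648)) = sqrt(-708059 + sqrt(-619704716/319)) = sqrt(-708059 + 2*I*sqrt(49421451101)/319)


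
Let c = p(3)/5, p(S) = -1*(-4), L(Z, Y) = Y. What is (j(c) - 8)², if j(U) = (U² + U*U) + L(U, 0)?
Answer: 28224/625 ≈ 45.158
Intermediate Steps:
p(S) = 4
c = ⅘ (c = 4/5 = 4*(⅕) = ⅘ ≈ 0.80000)
j(U) = 2*U² (j(U) = (U² + U*U) + 0 = (U² + U²) + 0 = 2*U² + 0 = 2*U²)
(j(c) - 8)² = (2*(⅘)² - 8)² = (2*(16/25) - 8)² = (32/25 - 8)² = (-168/25)² = 28224/625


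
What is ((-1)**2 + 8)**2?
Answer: 81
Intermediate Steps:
((-1)**2 + 8)**2 = (1 + 8)**2 = 9**2 = 81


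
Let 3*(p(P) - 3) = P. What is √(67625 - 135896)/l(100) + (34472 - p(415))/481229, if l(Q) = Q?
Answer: 102992/1443687 + I*√68271/100 ≈ 0.07134 + 2.6129*I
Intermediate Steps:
p(P) = 3 + P/3
√(67625 - 135896)/l(100) + (34472 - p(415))/481229 = √(67625 - 135896)/100 + (34472 - (3 + (⅓)*415))/481229 = √(-68271)*(1/100) + (34472 - (3 + 415/3))*(1/481229) = (I*√68271)*(1/100) + (34472 - 1*424/3)*(1/481229) = I*√68271/100 + (34472 - 424/3)*(1/481229) = I*√68271/100 + (102992/3)*(1/481229) = I*√68271/100 + 102992/1443687 = 102992/1443687 + I*√68271/100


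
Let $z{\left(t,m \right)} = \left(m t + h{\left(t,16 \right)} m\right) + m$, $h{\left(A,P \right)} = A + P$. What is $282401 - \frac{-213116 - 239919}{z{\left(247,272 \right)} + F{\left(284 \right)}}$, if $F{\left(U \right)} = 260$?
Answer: $\frac{39325357087}{139252} \approx 2.824 \cdot 10^{5}$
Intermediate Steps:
$z{\left(t,m \right)} = m + m t + m \left(16 + t\right)$ ($z{\left(t,m \right)} = \left(m t + \left(t + 16\right) m\right) + m = \left(m t + \left(16 + t\right) m\right) + m = \left(m t + m \left(16 + t\right)\right) + m = m + m t + m \left(16 + t\right)$)
$282401 - \frac{-213116 - 239919}{z{\left(247,272 \right)} + F{\left(284 \right)}} = 282401 - \frac{-213116 - 239919}{272 \left(17 + 2 \cdot 247\right) + 260} = 282401 - - \frac{453035}{272 \left(17 + 494\right) + 260} = 282401 - - \frac{453035}{272 \cdot 511 + 260} = 282401 - - \frac{453035}{138992 + 260} = 282401 - - \frac{453035}{139252} = 282401 + \frac{453035}{139252} = \frac{39325357087}{139252}$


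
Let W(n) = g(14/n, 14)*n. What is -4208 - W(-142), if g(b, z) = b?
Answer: -4222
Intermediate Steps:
W(n) = 14 (W(n) = (14/n)*n = 14)
-4208 - W(-142) = -4208 - 1*14 = -4208 - 14 = -4222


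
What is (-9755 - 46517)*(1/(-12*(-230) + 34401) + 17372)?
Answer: -36327002570896/37161 ≈ -9.7756e+8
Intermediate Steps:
(-9755 - 46517)*(1/(-12*(-230) + 34401) + 17372) = -56272*(1/(2760 + 34401) + 17372) = -56272*(1/37161 + 17372) = -56272*645560893/37161 = -36327002570896/37161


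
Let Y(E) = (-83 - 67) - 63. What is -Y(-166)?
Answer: 213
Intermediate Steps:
Y(E) = -213 (Y(E) = -150 - 63 = -213)
-Y(-166) = -1*(-213) = 213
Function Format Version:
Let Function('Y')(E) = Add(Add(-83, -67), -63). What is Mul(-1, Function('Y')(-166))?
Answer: 213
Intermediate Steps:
Function('Y')(E) = -213 (Function('Y')(E) = Add(-150, -63) = -213)
Mul(-1, Function('Y')(-166)) = Mul(-1, -213) = 213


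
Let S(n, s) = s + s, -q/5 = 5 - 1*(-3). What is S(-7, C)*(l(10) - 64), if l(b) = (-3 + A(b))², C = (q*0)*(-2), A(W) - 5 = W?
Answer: 0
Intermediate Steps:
q = -40 (q = -5*(5 - 1*(-3)) = -5*(5 + 3) = -5*8 = -40)
A(W) = 5 + W
C = 0 (C = -40*0*(-2) = 0*(-2) = 0)
l(b) = (2 + b)² (l(b) = (-3 + (5 + b))² = (2 + b)²)
S(n, s) = 2*s
S(-7, C)*(l(10) - 64) = (2*0)*((2 + 10)² - 64) = 0*(12² - 64) = 0*(144 - 64) = 0*80 = 0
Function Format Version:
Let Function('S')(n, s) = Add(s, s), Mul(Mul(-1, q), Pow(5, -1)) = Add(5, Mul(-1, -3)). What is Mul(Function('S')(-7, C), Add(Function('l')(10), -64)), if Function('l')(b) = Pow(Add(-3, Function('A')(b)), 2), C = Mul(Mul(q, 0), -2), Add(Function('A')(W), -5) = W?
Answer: 0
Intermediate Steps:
q = -40 (q = Mul(-5, Add(5, Mul(-1, -3))) = Mul(-5, Add(5, 3)) = Mul(-5, 8) = -40)
Function('A')(W) = Add(5, W)
C = 0 (C = Mul(Mul(-40, 0), -2) = Mul(0, -2) = 0)
Function('l')(b) = Pow(Add(2, b), 2) (Function('l')(b) = Pow(Add(-3, Add(5, b)), 2) = Pow(Add(2, b), 2))
Function('S')(n, s) = Mul(2, s)
Mul(Function('S')(-7, C), Add(Function('l')(10), -64)) = Mul(Mul(2, 0), Add(Pow(Add(2, 10), 2), -64)) = Mul(0, Add(Pow(12, 2), -64)) = Mul(0, Add(144, -64)) = Mul(0, 80) = 0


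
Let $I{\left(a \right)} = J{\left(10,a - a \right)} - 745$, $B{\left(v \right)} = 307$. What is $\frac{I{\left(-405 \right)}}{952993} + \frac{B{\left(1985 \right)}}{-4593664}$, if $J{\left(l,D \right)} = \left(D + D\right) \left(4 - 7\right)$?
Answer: $- \frac{3714848531}{4377729636352} \approx -0.00084858$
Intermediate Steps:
$J{\left(l,D \right)} = - 6 D$ ($J{\left(l,D \right)} = 2 D \left(-3\right) = - 6 D$)
$I{\left(a \right)} = -745$ ($I{\left(a \right)} = - 6 \left(a - a\right) - 745 = \left(-6\right) 0 - 745 = 0 - 745 = -745$)
$\frac{I{\left(-405 \right)}}{952993} + \frac{B{\left(1985 \right)}}{-4593664} = - \frac{745}{952993} + \frac{307}{-4593664} = \left(-745\right) \frac{1}{952993} + 307 \left(- \frac{1}{4593664}\right) = - \frac{745}{952993} - \frac{307}{4593664} = - \frac{3714848531}{4377729636352}$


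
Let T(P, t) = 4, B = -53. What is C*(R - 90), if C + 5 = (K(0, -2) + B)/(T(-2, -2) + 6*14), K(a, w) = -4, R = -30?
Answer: 7455/11 ≈ 677.73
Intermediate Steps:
C = -497/88 (C = -5 + (-4 - 53)/(4 + 6*14) = -5 - 57/(4 + 84) = -5 - 57/88 = -497/88 ≈ -5.6477)
C*(R - 90) = -497*(-30 - 90)/88 = -497/88*(-120) = 7455/11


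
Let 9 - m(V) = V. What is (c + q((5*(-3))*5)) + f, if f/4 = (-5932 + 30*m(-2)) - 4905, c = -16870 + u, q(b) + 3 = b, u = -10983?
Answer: -69959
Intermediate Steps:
q(b) = -3 + b
m(V) = 9 - V
c = -27853 (c = -16870 - 10983 = -27853)
f = -42028 (f = 4*((-5932 + 30*(9 - 1*(-2))) - 4905) = 4*((-5932 + 30*(9 + 2)) - 4905) = 4*((-5932 + 30*11) - 4905) = 4*((-5932 + 330) - 4905) = 4*(-5602 - 4905) = 4*(-10507) = -42028)
(c + q((5*(-3))*5)) + f = (-27853 + (-3 + (5*(-3))*5)) - 42028 = (-27853 + (-3 - 15*5)) - 42028 = (-27853 + (-3 - 75)) - 42028 = (-27853 - 78) - 42028 = -27931 - 42028 = -69959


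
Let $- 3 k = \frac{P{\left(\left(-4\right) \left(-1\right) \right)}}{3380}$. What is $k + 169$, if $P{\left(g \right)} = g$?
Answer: $\frac{428414}{2535} \approx 169.0$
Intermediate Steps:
$k = - \frac{1}{2535}$ ($k = - \frac{\left(-4\right) \left(-1\right) \frac{1}{3380}}{3} = - \frac{4 \cdot \frac{1}{3380}}{3} = \left(- \frac{1}{3}\right) \frac{1}{845} = - \frac{1}{2535} \approx -0.00039448$)
$k + 169 = - \frac{1}{2535} + 169 = \frac{428414}{2535}$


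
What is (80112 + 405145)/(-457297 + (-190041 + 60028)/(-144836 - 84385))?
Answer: -111231094797/104821945624 ≈ -1.0611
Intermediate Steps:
(80112 + 405145)/(-457297 + (-190041 + 60028)/(-144836 - 84385)) = 485257/(-457297 - 130013/(-229221)) = 485257/(-457297 - 130013*(-1/229221)) = 485257/(-457297 + 130013/229221) = 485257/(-104821945624/229221) = 485257*(-229221/104821945624) = -111231094797/104821945624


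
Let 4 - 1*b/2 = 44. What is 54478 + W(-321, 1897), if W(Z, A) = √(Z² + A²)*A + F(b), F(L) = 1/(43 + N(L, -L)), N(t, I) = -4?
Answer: 2124643/39 + 9485*√148066 ≈ 3.7042e+6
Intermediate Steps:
b = -80 (b = 8 - 2*44 = 8 - 88 = -80)
F(L) = 1/39 (F(L) = 1/(43 - 4) = 1/39)
W(Z, A) = 1/39 + A*√(A² + Z²) (W(Z, A) = √(Z² + A²)*A + 1/39 = √(A² + Z²)*A + 1/39 = A*√(A² + Z²) + 1/39 = 1/39 + A*√(A² + Z²))
54478 + W(-321, 1897) = 54478 + (1/39 + 1897*√(1897² + (-321)²)) = 54478 + (1/39 + 1897*√(3598609 + 103041)) = 54478 + (1/39 + 1897*√3701650) = 54478 + (1/39 + 1897*(5*√148066)) = 54478 + (1/39 + 9485*√148066) = 2124643/39 + 9485*√148066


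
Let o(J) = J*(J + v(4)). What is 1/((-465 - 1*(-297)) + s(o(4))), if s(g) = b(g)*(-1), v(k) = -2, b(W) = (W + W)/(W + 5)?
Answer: -13/2200 ≈ -0.0059091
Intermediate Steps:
b(W) = 2*W/(5 + W) (b(W) = (2*W)/(5 + W) = 2*W/(5 + W))
o(J) = J*(-2 + J) (o(J) = J*(J - 2) = J*(-2 + J))
s(g) = -2*g/(5 + g) (s(g) = (2*g/(5 + g))*(-1) = -2*g/(5 + g))
1/((-465 - 1*(-297)) + s(o(4))) = 1/((-465 - 1*(-297)) - 2*4*(-2 + 4)/(5 + 4*(-2 + 4))) = 1/((-465 + 297) - 2*4*2/(5 + 4*2)) = 1/(-168 - 2*8/(5 + 8)) = 1/(-168 - 2*8/13) = 1/(-168 - 2*8*1/13) = 1/(-168 - 16/13) = 1/(-2200/13) = -13/2200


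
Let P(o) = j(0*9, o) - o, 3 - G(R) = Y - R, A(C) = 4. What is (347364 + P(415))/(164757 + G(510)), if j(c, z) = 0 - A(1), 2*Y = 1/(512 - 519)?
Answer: 4857230/2313781 ≈ 2.0993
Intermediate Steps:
Y = -1/14 (Y = 1/(2*(512 - 519)) = (½)/(-7) = (½)*(-⅐) = -1/14 ≈ -0.071429)
j(c, z) = -4 (j(c, z) = 0 - 1*4 = 0 - 4 = -4)
G(R) = 43/14 + R (G(R) = 3 - (-1/14 - R) = 3 + (1/14 + R) = 43/14 + R)
P(o) = -4 - o
(347364 + P(415))/(164757 + G(510)) = (347364 + (-4 - 1*415))/(164757 + (43/14 + 510)) = (347364 + (-4 - 415))/(164757 + 7183/14) = (347364 - 419)/(2313781/14) = 346945*(14/2313781) = 4857230/2313781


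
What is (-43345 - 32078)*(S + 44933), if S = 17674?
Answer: -4722007761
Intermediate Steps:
(-43345 - 32078)*(S + 44933) = (-43345 - 32078)*(17674 + 44933) = -75423*62607 = -4722007761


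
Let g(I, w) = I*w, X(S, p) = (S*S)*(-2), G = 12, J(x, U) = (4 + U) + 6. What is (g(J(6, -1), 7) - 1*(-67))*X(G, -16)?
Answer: -37440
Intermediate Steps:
J(x, U) = 10 + U
X(S, p) = -2*S² (X(S, p) = S²*(-2) = -2*S²)
(g(J(6, -1), 7) - 1*(-67))*X(G, -16) = ((10 - 1)*7 - 1*(-67))*(-2*12²) = (9*7 + 67)*(-2*144) = (63 + 67)*(-288) = 130*(-288) = -37440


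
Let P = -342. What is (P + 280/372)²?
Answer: 1007173696/8649 ≈ 1.1645e+5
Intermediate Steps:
(P + 280/372)² = (-342 + 280/372)² = (-342 + 280*(1/372))² = (-342 + 70/93)² = (-31736/93)² = 1007173696/8649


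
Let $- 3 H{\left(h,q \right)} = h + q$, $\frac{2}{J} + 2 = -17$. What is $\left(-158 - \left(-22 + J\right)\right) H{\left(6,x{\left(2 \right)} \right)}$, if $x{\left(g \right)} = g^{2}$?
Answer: $\frac{25820}{57} \approx 452.98$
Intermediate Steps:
$J = - \frac{2}{19}$ ($J = \frac{2}{-2 - 17} = \frac{2}{-19} = 2 \left(- \frac{1}{19}\right) = - \frac{2}{19} \approx -0.10526$)
$H{\left(h,q \right)} = - \frac{h}{3} - \frac{q}{3}$ ($H{\left(h,q \right)} = - \frac{h + q}{3} = - \frac{h}{3} - \frac{q}{3}$)
$\left(-158 - \left(-22 + J\right)\right) H{\left(6,x{\left(2 \right)} \right)} = \left(-158 + \left(\left(3 + 19\right) - - \frac{2}{19}\right)\right) \left(\left(- \frac{1}{3}\right) 6 - \frac{2^{2}}{3}\right) = \left(-158 + \left(22 + \frac{2}{19}\right)\right) \left(-2 - \frac{4}{3}\right) = \left(-158 + \frac{420}{19}\right) \left(-2 - \frac{4}{3}\right) = \left(- \frac{2582}{19}\right) \left(- \frac{10}{3}\right) = \frac{25820}{57}$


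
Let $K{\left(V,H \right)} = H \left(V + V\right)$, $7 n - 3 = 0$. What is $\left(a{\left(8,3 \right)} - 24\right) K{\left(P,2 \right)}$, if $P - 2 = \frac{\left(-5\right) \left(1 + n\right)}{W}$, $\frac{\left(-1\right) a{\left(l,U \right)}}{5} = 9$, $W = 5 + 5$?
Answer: $- \frac{2484}{7} \approx -354.86$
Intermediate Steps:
$n = \frac{3}{7}$ ($n = \frac{3}{7} + \frac{1}{7} \cdot 0 = \frac{3}{7} + 0 = \frac{3}{7} \approx 0.42857$)
$W = 10$
$a{\left(l,U \right)} = -45$ ($a{\left(l,U \right)} = \left(-5\right) 9 = -45$)
$P = \frac{9}{7}$ ($P = 2 + \frac{\left(-5\right) \left(1 + \frac{3}{7}\right)}{10} = 2 + \left(-5\right) \frac{10}{7} \cdot \frac{1}{10} = 2 - \frac{5}{7} = \frac{9}{7} \approx 1.2857$)
$K{\left(V,H \right)} = 2 H V$ ($K{\left(V,H \right)} = H 2 V = 2 H V$)
$\left(a{\left(8,3 \right)} - 24\right) K{\left(P,2 \right)} = \left(-45 - 24\right) 2 \cdot 2 \cdot \frac{9}{7} = \left(-69\right) \frac{36}{7} = - \frac{2484}{7}$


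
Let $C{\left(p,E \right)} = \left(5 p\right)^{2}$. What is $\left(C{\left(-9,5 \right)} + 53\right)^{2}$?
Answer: $4318084$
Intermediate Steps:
$C{\left(p,E \right)} = 25 p^{2}$
$\left(C{\left(-9,5 \right)} + 53\right)^{2} = \left(25 \left(-9\right)^{2} + 53\right)^{2} = \left(25 \cdot 81 + 53\right)^{2} = \left(2025 + 53\right)^{2} = 2078^{2} = 4318084$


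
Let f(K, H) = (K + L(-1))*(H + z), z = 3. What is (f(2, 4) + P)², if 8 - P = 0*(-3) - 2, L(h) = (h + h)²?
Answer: 2704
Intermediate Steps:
L(h) = 4*h² (L(h) = (2*h)² = 4*h²)
P = 10 (P = 8 - (0*(-3) - 2) = 8 - (0 - 2) = 8 - 1*(-2) = 8 + 2 = 10)
f(K, H) = (3 + H)*(4 + K) (f(K, H) = (K + 4*(-1)²)*(H + 3) = (K + 4*1)*(3 + H) = (K + 4)*(3 + H) = (4 + K)*(3 + H) = (3 + H)*(4 + K))
(f(2, 4) + P)² = ((12 + 3*2 + 4*4 + 4*2) + 10)² = ((12 + 6 + 16 + 8) + 10)² = (42 + 10)² = 52² = 2704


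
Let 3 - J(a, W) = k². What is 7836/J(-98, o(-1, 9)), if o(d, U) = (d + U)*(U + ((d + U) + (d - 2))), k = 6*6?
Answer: -2612/431 ≈ -6.0603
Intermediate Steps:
k = 36
o(d, U) = (U + d)*(-2 + 2*U + 2*d) (o(d, U) = (U + d)*(U + ((U + d) + (-2 + d))) = (U + d)*(U + (-2 + U + 2*d)) = (U + d)*(-2 + 2*U + 2*d))
J(a, W) = -1293 (J(a, W) = 3 - 1*36² = 3 - 1*1296 = 3 - 1296 = -1293)
7836/J(-98, o(-1, 9)) = 7836/(-1293) = 7836*(-1/1293) = -2612/431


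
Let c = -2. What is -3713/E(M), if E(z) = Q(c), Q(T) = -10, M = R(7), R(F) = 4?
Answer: 3713/10 ≈ 371.30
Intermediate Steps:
M = 4
E(z) = -10
-3713/E(M) = -3713/(-10) = -3713*(-⅒) = 3713/10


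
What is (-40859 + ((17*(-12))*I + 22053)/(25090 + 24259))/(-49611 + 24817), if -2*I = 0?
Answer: 1008164369/611779553 ≈ 1.6479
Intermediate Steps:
I = 0 (I = -½*0 = 0)
(-40859 + ((17*(-12))*I + 22053)/(25090 + 24259))/(-49611 + 24817) = (-40859 + ((17*(-12))*0 + 22053)/(25090 + 24259))/(-49611 + 24817) = (-40859 + (-204*0 + 22053)/49349)/(-24794) = (-40859 + (0 + 22053)*(1/49349))*(-1/24794) = (-40859 + 22053*(1/49349))*(-1/24794) = (-40859 + 22053/49349)*(-1/24794) = -2016328738/49349*(-1/24794) = 1008164369/611779553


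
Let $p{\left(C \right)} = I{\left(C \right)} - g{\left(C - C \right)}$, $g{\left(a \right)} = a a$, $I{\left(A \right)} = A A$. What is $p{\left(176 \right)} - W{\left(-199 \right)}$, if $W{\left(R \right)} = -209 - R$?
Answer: $30986$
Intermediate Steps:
$I{\left(A \right)} = A^{2}$
$g{\left(a \right)} = a^{2}$
$p{\left(C \right)} = C^{2}$ ($p{\left(C \right)} = C^{2} - \left(C - C\right)^{2} = C^{2} - 0^{2} = C^{2} - 0 = C^{2} + 0 = C^{2}$)
$p{\left(176 \right)} - W{\left(-199 \right)} = 176^{2} - \left(-209 - -199\right) = 30976 - \left(-209 + 199\right) = 30976 - -10 = 30976 + 10 = 30986$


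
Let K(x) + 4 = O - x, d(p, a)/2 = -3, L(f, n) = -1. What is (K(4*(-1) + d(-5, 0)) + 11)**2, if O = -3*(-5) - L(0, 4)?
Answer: 1089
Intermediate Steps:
d(p, a) = -6 (d(p, a) = 2*(-3) = -6)
O = 16 (O = -3*(-5) - 1*(-1) = 15 + 1 = 16)
K(x) = 12 - x (K(x) = -4 + (16 - x) = 12 - x)
(K(4*(-1) + d(-5, 0)) + 11)**2 = ((12 - (4*(-1) - 6)) + 11)**2 = ((12 - (-4 - 6)) + 11)**2 = ((12 - 1*(-10)) + 11)**2 = ((12 + 10) + 11)**2 = (22 + 11)**2 = 33**2 = 1089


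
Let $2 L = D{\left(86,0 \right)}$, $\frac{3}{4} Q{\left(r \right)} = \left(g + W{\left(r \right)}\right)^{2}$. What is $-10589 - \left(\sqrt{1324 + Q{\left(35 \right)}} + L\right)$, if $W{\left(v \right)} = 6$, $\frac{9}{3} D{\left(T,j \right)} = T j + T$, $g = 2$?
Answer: $- \frac{31810}{3} - \frac{2 \sqrt{3171}}{3} \approx -10641.0$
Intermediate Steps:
$D{\left(T,j \right)} = \frac{T}{3} + \frac{T j}{3}$ ($D{\left(T,j \right)} = \frac{T j + T}{3} = \frac{T + T j}{3} = \frac{T}{3} + \frac{T j}{3}$)
$Q{\left(r \right)} = \frac{256}{3}$ ($Q{\left(r \right)} = \frac{4 \left(2 + 6\right)^{2}}{3} = \frac{4 \cdot 8^{2}}{3} = \frac{4}{3} \cdot 64 = \frac{256}{3}$)
$L = \frac{43}{3}$ ($L = \frac{\frac{1}{3} \cdot 86 \left(1 + 0\right)}{2} = \frac{\frac{1}{3} \cdot 86 \cdot 1}{2} = \frac{1}{2} \cdot \frac{86}{3} = \frac{43}{3} \approx 14.333$)
$-10589 - \left(\sqrt{1324 + Q{\left(35 \right)}} + L\right) = -10589 - \left(\sqrt{1324 + \frac{256}{3}} + \frac{43}{3}\right) = -10589 - \left(\sqrt{\frac{4228}{3}} + \frac{43}{3}\right) = -10589 - \left(\frac{2 \sqrt{3171}}{3} + \frac{43}{3}\right) = -10589 - \left(\frac{43}{3} + \frac{2 \sqrt{3171}}{3}\right) = - \frac{31810}{3} - \frac{2 \sqrt{3171}}{3}$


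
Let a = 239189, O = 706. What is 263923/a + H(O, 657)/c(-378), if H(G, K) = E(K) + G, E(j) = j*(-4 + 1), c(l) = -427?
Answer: 415269206/102133703 ≈ 4.0659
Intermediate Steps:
E(j) = -3*j (E(j) = j*(-3) = -3*j)
H(G, K) = G - 3*K (H(G, K) = -3*K + G = G - 3*K)
263923/a + H(O, 657)/c(-378) = 263923/239189 + (706 - 3*657)/(-427) = 263923*(1/239189) + (706 - 1971)*(-1/427) = 263923/239189 - 1265*(-1/427) = 263923/239189 + 1265/427 = 415269206/102133703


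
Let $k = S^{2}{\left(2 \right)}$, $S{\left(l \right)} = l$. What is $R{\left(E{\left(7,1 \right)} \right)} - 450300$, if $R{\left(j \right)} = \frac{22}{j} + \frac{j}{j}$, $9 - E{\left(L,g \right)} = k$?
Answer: $- \frac{2251473}{5} \approx -4.5029 \cdot 10^{5}$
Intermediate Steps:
$k = 4$ ($k = 2^{2} = 4$)
$E{\left(L,g \right)} = 5$ ($E{\left(L,g \right)} = 9 - 4 = 5$)
$R{\left(j \right)} = 1 + \frac{22}{j}$ ($R{\left(j \right)} = \frac{22}{j} + 1 = 1 + \frac{22}{j}$)
$R{\left(E{\left(7,1 \right)} \right)} - 450300 = \frac{22 + 5}{5} - 450300 = \frac{1}{5} \cdot 27 - 450300 = \frac{27}{5} - 450300 = - \frac{2251473}{5}$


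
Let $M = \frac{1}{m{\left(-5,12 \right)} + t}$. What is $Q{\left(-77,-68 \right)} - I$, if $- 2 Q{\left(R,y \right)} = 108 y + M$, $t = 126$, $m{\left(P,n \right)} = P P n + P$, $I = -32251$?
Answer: $\frac{30247165}{842} \approx 35923.0$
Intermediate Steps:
$m{\left(P,n \right)} = P + n P^{2}$ ($m{\left(P,n \right)} = P^{2} n + P = n P^{2} + P = P + n P^{2}$)
$M = \frac{1}{421}$ ($M = \frac{1}{- 5 \left(1 - 60\right) + 126} = \frac{1}{\left(-5\right) \left(-59\right) + 126} = \frac{1}{295 + 126} = \frac{1}{421} \approx 0.0023753$)
$Q{\left(R,y \right)} = - \frac{1}{842} - 54 y$ ($Q{\left(R,y \right)} = - \frac{108 y + \frac{1}{421}}{2} = - \frac{\frac{1}{421} + 108 y}{2} = - \frac{1}{842} - 54 y$)
$Q{\left(-77,-68 \right)} - I = \left(- \frac{1}{842} - -3672\right) - -32251 = \left(- \frac{1}{842} + 3672\right) + 32251 = \frac{3091823}{842} + 32251 = \frac{30247165}{842}$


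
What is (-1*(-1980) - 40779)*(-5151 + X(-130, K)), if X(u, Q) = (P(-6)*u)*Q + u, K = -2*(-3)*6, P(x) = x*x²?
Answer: -39016235601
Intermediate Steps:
P(x) = x³
K = 36 (K = 6*6 = 36)
X(u, Q) = u - 216*Q*u (X(u, Q) = ((-6)³*u)*Q + u = (-216*u)*Q + u = -216*Q*u + u = u - 216*Q*u)
(-1*(-1980) - 40779)*(-5151 + X(-130, K)) = (-1*(-1980) - 40779)*(-5151 - 130*(1 - 216*36)) = (1980 - 40779)*(-5151 - 130*(1 - 7776)) = -38799*(-5151 - 130*(-7775)) = -38799*(-5151 + 1010750) = -38799*1005599 = -39016235601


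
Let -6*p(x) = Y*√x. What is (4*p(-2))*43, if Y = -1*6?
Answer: 172*I*√2 ≈ 243.24*I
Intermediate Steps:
Y = -6
p(x) = √x (p(x) = -(-1)*√x = √x)
(4*p(-2))*43 = (4*√(-2))*43 = (4*(I*√2))*43 = (4*I*√2)*43 = 172*I*√2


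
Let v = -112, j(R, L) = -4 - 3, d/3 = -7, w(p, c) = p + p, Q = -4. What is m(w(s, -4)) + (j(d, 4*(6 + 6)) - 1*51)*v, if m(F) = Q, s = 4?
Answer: 6492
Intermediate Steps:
w(p, c) = 2*p
d = -21 (d = 3*(-7) = -21)
j(R, L) = -7
m(F) = -4
m(w(s, -4)) + (j(d, 4*(6 + 6)) - 1*51)*v = -4 + (-7 - 1*51)*(-112) = -4 + (-7 - 51)*(-112) = -4 - 58*(-112) = -4 + 6496 = 6492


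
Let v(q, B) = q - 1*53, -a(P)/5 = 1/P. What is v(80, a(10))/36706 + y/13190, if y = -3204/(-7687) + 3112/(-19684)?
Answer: 6915403970749/9157187489192890 ≈ 0.00075519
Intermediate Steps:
a(P) = -5/P
v(q, B) = -53 + q (v(q, B) = q - 53 = -53 + q)
y = 9786398/37827727 (y = -3204*(-1/7687) + 3112*(-1/19684) = 3204/7687 - 778/4921 = 9786398/37827727 ≈ 0.25871)
v(80, a(10))/36706 + y/13190 = (-53 + 80)/36706 + (9786398/37827727)/13190 = 27*(1/36706) + (9786398/37827727)*(1/13190) = 27/36706 + 4893199/249473859565 = 6915403970749/9157187489192890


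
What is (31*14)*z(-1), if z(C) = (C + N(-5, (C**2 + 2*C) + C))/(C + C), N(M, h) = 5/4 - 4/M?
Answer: -4557/20 ≈ -227.85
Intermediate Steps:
N(M, h) = 5/4 - 4/M (N(M, h) = 5*(1/4) - 4/M = 5/4 - 4/M)
z(C) = (41/20 + C)/(2*C) (z(C) = (C + (5/4 - 4/(-5)))/(C + C) = (C + (5/4 - 4*(-1/5)))/((2*C)) = (C + (5/4 + 4/5))*(1/(2*C)) = (C + 41/20)*(1/(2*C)) = (41/20 + C)*(1/(2*C)) = (41/20 + C)/(2*C))
(31*14)*z(-1) = (31*14)*((1/40)*(41 + 20*(-1))/(-1)) = 434*((1/40)*(-1)*(41 - 20)) = 434*((1/40)*(-1)*21) = 434*(-21/40) = -4557/20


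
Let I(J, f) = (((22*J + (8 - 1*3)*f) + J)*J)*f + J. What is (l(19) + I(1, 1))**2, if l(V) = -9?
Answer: 400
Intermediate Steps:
I(J, f) = J + J*f*(5*f + 23*J) (I(J, f) = (((22*J + (8 - 3)*f) + J)*J)*f + J = (((22*J + 5*f) + J)*J)*f + J = (((5*f + 22*J) + J)*J)*f + J = ((5*f + 23*J)*J)*f + J = (J*(5*f + 23*J))*f + J = J*f*(5*f + 23*J) + J = J + J*f*(5*f + 23*J))
(l(19) + I(1, 1))**2 = (-9 + 1*(1 + 5*1**2 + 23*1*1))**2 = (-9 + 1*(1 + 5*1 + 23))**2 = (-9 + 1*(1 + 5 + 23))**2 = (-9 + 1*29)**2 = (-9 + 29)**2 = 20**2 = 400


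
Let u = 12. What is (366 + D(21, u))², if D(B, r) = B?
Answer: 149769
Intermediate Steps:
(366 + D(21, u))² = (366 + 21)² = 387² = 149769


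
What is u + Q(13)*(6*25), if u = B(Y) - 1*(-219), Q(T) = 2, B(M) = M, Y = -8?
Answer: 511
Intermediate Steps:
u = 211 (u = -8 - 1*(-219) = -8 + 219 = 211)
u + Q(13)*(6*25) = 211 + 2*(6*25) = 211 + 2*150 = 211 + 300 = 511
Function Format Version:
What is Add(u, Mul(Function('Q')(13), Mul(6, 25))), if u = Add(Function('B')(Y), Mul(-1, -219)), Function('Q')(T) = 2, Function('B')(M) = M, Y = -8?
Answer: 511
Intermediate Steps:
u = 211 (u = Add(-8, Mul(-1, -219)) = Add(-8, 219) = 211)
Add(u, Mul(Function('Q')(13), Mul(6, 25))) = Add(211, Mul(2, Mul(6, 25))) = Add(211, Mul(2, 150)) = Add(211, 300) = 511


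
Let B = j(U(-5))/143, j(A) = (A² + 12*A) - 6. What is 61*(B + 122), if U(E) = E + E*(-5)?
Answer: 1102880/143 ≈ 7712.4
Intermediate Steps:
U(E) = -4*E (U(E) = E - 5*E = -4*E)
j(A) = -6 + A² + 12*A
B = 634/143 (B = (-6 + (-4*(-5))² + 12*(-4*(-5)))/143 = (-6 + 20² + 12*20)*(1/143) = (-6 + 400 + 240)*(1/143) = 634*(1/143) = 634/143 ≈ 4.4336)
61*(B + 122) = 61*(634/143 + 122) = 61*(18080/143) = 1102880/143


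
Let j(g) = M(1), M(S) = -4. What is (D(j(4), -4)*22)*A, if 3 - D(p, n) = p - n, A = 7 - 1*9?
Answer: -132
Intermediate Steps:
A = -2 (A = 7 - 9 = -2)
j(g) = -4
D(p, n) = 3 + n - p (D(p, n) = 3 - (p - n) = 3 + (n - p) = 3 + n - p)
(D(j(4), -4)*22)*A = ((3 - 4 - 1*(-4))*22)*(-2) = ((3 - 4 + 4)*22)*(-2) = (3*22)*(-2) = 66*(-2) = -132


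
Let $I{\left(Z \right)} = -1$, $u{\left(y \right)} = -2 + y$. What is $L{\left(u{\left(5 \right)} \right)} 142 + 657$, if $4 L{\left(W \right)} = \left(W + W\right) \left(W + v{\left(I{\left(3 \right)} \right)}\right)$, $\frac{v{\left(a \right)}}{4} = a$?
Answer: $444$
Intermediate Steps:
$v{\left(a \right)} = 4 a$
$L{\left(W \right)} = \frac{W \left(-4 + W\right)}{2}$ ($L{\left(W \right)} = \frac{\left(W + W\right) \left(W + 4 \left(-1\right)\right)}{4} = \frac{2 W \left(W - 4\right)}{4} = \frac{2 W \left(-4 + W\right)}{4} = \frac{W \left(-4 + W\right)}{2}$)
$L{\left(u{\left(5 \right)} \right)} 142 + 657 = \frac{\left(-2 + 5\right) \left(-4 + \left(-2 + 5\right)\right)}{2} \cdot 142 + 657 = \frac{1}{2} \cdot 3 \left(-4 + 3\right) 142 + 657 = \frac{1}{2} \cdot 3 \left(-1\right) 142 + 657 = \left(- \frac{3}{2}\right) 142 + 657 = -213 + 657 = 444$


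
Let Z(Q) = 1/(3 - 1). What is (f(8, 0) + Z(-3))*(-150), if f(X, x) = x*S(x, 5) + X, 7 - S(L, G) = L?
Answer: -1275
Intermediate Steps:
Z(Q) = 1/2
S(L, G) = 7 - L
f(X, x) = X + x*(7 - x) (f(X, x) = x*(7 - x) + X = X + x*(7 - x))
(f(8, 0) + Z(-3))*(-150) = ((8 - 1*0*(-7 + 0)) + 1/2)*(-150) = ((8 - 1*0*(-7)) + 1/2)*(-150) = ((8 + 0) + 1/2)*(-150) = (8 + 1/2)*(-150) = (17/2)*(-150) = -1275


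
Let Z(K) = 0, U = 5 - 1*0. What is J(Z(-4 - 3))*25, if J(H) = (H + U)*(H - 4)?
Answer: -500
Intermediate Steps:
U = 5 (U = 5 + 0 = 5)
J(H) = (-4 + H)*(5 + H) (J(H) = (H + 5)*(H - 4) = (5 + H)*(-4 + H) = (-4 + H)*(5 + H))
J(Z(-4 - 3))*25 = (-20 + 0 + 0**2)*25 = (-20 + 0 + 0)*25 = -20*25 = -500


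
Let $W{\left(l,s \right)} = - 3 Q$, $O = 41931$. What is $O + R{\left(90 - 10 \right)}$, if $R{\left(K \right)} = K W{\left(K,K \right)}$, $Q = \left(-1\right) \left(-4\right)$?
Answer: $40971$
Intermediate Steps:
$Q = 4$
$W{\left(l,s \right)} = -12$ ($W{\left(l,s \right)} = \left(-3\right) 4 = -12$)
$R{\left(K \right)} = - 12 K$ ($R{\left(K \right)} = K \left(-12\right) = - 12 K$)
$O + R{\left(90 - 10 \right)} = 41931 - 12 \left(90 - 10\right) = 41931 - 960 = 40971$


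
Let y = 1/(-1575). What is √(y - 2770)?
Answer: I*√30539257/105 ≈ 52.631*I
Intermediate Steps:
y = -1/1575 ≈ -0.00063492
√(y - 2770) = √(-1/1575 - 2770) = √(-4362751/1575) = I*√30539257/105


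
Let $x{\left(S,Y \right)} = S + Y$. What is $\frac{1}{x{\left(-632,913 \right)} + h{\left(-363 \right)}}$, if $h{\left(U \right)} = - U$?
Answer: $\frac{1}{644} \approx 0.0015528$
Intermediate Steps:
$\frac{1}{x{\left(-632,913 \right)} + h{\left(-363 \right)}} = \frac{1}{\left(-632 + 913\right) - -363} = \frac{1}{281 + 363} = \frac{1}{644}$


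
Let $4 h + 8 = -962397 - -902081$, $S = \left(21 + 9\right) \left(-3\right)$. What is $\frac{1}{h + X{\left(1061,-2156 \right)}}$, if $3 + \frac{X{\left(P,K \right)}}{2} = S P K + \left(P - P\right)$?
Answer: $\frac{1}{411737793} \approx 2.4287 \cdot 10^{-9}$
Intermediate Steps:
$S = -90$ ($S = 30 \left(-3\right) = -90$)
$X{\left(P,K \right)} = -6 - 180 K P$ ($X{\left(P,K \right)} = -6 + 2 \left(- 90 P K + \left(P - P\right)\right) = -6 + 2 \left(- 90 K P + 0\right) = -6 + 2 \left(- 90 K P\right) = -6 - 180 K P$)
$h = -15081$ ($h = -2 + \frac{-962397 - -902081}{4} = -2 + \frac{-962397 + 902081}{4} = -2 + \frac{1}{4} \left(-60316\right) = -2 - 15079 = -15081$)
$\frac{1}{h + X{\left(1061,-2156 \right)}} = \frac{1}{-15081 - \left(6 - 411752880\right)} = \frac{1}{-15081 + \left(-6 + 411752880\right)} = \frac{1}{-15081 + 411752874} = \frac{1}{411737793}$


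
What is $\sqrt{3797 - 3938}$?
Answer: $i \sqrt{141} \approx 11.874 i$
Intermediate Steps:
$\sqrt{3797 - 3938} = \sqrt{-141} = i \sqrt{141}$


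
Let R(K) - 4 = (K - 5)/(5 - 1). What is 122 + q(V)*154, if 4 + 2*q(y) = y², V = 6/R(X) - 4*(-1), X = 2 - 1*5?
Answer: 3587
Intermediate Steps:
X = -3 (X = 2 - 5 = -3)
R(K) = 11/4 + K/4 (R(K) = 4 + (K - 5)/(5 - 1) = 4 + (-5 + K)/4 = 4 + (-5 + K)*(¼) = 4 + (-5/4 + K/4) = 11/4 + K/4)
V = 7 (V = 6/(11/4 + (¼)*(-3)) - 4*(-1) = 6/(11/4 - ¾) + 4 = 6/2 + 4 = 6*(½) + 4 = 3 + 4 = 7)
q(y) = -2 + y²/2
122 + q(V)*154 = 122 + (-2 + (½)*7²)*154 = 122 + (-2 + (½)*49)*154 = 122 + (-2 + 49/2)*154 = 122 + (45/2)*154 = 122 + 3465 = 3587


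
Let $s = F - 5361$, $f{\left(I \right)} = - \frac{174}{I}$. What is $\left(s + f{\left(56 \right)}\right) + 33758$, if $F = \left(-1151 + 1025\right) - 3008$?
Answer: $\frac{707277}{28} \approx 25260.0$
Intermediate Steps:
$F = -3134$ ($F = -126 - 3008 = -3134$)
$s = -8495$ ($s = -3134 - 5361 = -8495$)
$\left(s + f{\left(56 \right)}\right) + 33758 = \left(-8495 - \frac{174}{56}\right) + 33758 = \left(-8495 - \frac{87}{28}\right) + 33758 = - \frac{237947}{28} + 33758 = \frac{707277}{28}$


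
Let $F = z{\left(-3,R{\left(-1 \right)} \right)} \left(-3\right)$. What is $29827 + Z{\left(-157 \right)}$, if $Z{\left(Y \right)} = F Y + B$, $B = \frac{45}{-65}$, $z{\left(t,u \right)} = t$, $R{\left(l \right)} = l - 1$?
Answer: $\frac{369373}{13} \approx 28413.0$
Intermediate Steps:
$R{\left(l \right)} = -1 + l$
$B = - \frac{9}{13}$ ($B = 45 \left(- \frac{1}{65}\right) = - \frac{9}{13} \approx -0.69231$)
$F = 9$ ($F = \left(-3\right) \left(-3\right) = 9$)
$Z{\left(Y \right)} = - \frac{9}{13} + 9 Y$ ($Z{\left(Y \right)} = 9 Y - \frac{9}{13} = - \frac{9}{13} + 9 Y$)
$29827 + Z{\left(-157 \right)} = 29827 + \left(- \frac{9}{13} + 9 \left(-157\right)\right) = 29827 - \frac{18378}{13} = \frac{369373}{13}$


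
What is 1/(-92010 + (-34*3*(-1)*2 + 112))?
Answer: -1/91694 ≈ -1.0906e-5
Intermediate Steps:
1/(-92010 + (-34*3*(-1)*2 + 112)) = 1/(-92010 + (-(-102)*2 + 112)) = 1/(-92010 + (-34*(-6) + 112)) = 1/(-92010 + (204 + 112)) = 1/(-92010 + 316) = 1/(-91694) = -1/91694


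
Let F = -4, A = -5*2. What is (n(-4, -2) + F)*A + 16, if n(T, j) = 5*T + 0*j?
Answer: 256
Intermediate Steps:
n(T, j) = 5*T (n(T, j) = 5*T + 0 = 5*T)
A = -10
(n(-4, -2) + F)*A + 16 = (5*(-4) - 4)*(-10) + 16 = (-20 - 4)*(-10) + 16 = -24*(-10) + 16 = 240 + 16 = 256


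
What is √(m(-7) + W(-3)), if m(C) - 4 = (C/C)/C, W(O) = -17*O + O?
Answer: 11*√21/7 ≈ 7.2012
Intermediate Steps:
W(O) = -16*O
m(C) = 4 + 1/C (m(C) = 4 + (C/C)/C = 4 + 1/C)
√(m(-7) + W(-3)) = √((4 + 1/(-7)) - 16*(-3)) = √((4 - ⅐) + 48) = √(27/7 + 48) = √(363/7) = 11*√21/7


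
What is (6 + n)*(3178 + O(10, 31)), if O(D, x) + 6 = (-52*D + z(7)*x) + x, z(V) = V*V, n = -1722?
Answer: -7210632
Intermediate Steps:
z(V) = V²
O(D, x) = -6 - 52*D + 50*x (O(D, x) = -6 + ((-52*D + 7²*x) + x) = -6 + ((-52*D + 49*x) + x) = -6 + (-52*D + 50*x) = -6 - 52*D + 50*x)
(6 + n)*(3178 + O(10, 31)) = (6 - 1722)*(3178 + (-6 - 52*10 + 50*31)) = -1716*(3178 + (-6 - 520 + 1550)) = -1716*(3178 + 1024) = -1716*4202 = -7210632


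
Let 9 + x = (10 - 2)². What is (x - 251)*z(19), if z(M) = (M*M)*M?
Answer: -1344364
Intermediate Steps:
x = 55 (x = -9 + (10 - 2)² = -9 + 8² = -9 + 64 = 55)
z(M) = M³ (z(M) = M²*M = M³)
(x - 251)*z(19) = (55 - 251)*19³ = -196*6859 = -1344364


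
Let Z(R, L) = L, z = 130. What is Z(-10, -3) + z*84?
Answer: 10917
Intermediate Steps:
Z(-10, -3) + z*84 = -3 + 130*84 = -3 + 10920 = 10917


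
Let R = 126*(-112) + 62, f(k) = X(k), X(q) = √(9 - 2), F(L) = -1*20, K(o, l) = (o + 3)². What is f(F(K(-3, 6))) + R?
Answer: -14050 + √7 ≈ -14047.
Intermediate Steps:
K(o, l) = (3 + o)²
F(L) = -20
X(q) = √7
f(k) = √7
R = -14050 (R = -14112 + 62 = -14050)
f(F(K(-3, 6))) + R = √7 - 14050 = -14050 + √7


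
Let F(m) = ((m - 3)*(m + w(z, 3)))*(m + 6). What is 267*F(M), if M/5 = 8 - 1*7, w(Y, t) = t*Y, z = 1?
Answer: 46992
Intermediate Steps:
w(Y, t) = Y*t
M = 5 (M = 5*(8 - 1*7) = 5*(8 - 7) = 5*1 = 5)
F(m) = (-3 + m)*(3 + m)*(6 + m) (F(m) = ((m - 3)*(m + 1*3))*(m + 6) = ((-3 + m)*(m + 3))*(6 + m) = ((-3 + m)*(3 + m))*(6 + m) = (-3 + m)*(3 + m)*(6 + m))
267*F(M) = 267*(-54 + 5³ - 9*5 + 6*5²) = 267*(-54 + 125 - 45 + 6*25) = 267*(-54 + 125 - 45 + 150) = 267*176 = 46992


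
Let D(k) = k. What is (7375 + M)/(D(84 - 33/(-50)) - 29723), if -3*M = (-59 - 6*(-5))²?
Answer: -1064200/4445751 ≈ -0.23937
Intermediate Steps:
M = -841/3 (M = -(-59 - 6*(-5))²/3 = -(-59 + 30)²/3 = -⅓*(-29)² = -⅓*841 = -841/3 ≈ -280.33)
(7375 + M)/(D(84 - 33/(-50)) - 29723) = (7375 - 841/3)/((84 - 33/(-50)) - 29723) = 21284/(3*((84 - 33*(-1)/50) - 29723)) = 21284/(3*((84 - 1*(-33/50)) - 29723)) = 21284/(3*((84 + 33/50) - 29723)) = 21284/(3*(4233/50 - 29723)) = 21284/(3*(-1481917/50)) = (21284/3)*(-50/1481917) = -1064200/4445751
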